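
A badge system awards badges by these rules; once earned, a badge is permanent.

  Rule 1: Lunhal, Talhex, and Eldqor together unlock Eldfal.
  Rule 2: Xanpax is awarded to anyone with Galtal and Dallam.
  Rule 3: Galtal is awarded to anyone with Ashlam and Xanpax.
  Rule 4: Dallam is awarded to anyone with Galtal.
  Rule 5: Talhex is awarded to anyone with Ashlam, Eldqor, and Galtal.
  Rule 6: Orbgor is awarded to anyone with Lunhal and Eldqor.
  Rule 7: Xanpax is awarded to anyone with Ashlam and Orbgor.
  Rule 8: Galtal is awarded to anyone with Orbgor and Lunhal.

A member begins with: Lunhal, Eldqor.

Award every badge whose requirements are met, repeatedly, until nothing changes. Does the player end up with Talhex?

No

Talhex would need Ashlam, Eldqor, and Galtal (Rule 5), but Ashlam is never earned.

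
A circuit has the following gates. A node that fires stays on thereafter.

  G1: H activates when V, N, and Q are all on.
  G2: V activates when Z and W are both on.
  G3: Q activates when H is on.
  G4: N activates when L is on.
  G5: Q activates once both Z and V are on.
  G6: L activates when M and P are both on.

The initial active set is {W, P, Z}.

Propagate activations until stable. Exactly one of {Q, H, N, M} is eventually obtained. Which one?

Q

G2: Z and W on → V on.
Z and V are on, so Q activates (G5).
N would need L (G4), but L never turns on. No rule produces M, and it is not given. H would need V, N, and Q (G1), but N never turns on.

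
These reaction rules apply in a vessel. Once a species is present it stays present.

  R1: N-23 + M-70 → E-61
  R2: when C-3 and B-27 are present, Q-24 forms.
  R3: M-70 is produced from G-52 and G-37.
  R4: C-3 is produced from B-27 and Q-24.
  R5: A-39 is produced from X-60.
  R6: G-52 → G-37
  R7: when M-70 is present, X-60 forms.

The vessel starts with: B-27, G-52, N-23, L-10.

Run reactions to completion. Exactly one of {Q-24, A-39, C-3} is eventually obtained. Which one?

G-52 present → G-37 forms (R6).
G-52 and G-37 present → M-70 forms (R3).
M-70 present → X-60 forms (R7).
X-60 present → A-39 forms (R5).
C-3 would need B-27 and Q-24 (R4), but Q-24 never forms. Q-24 would need C-3 and B-27 (R2), but C-3 never forms.

A-39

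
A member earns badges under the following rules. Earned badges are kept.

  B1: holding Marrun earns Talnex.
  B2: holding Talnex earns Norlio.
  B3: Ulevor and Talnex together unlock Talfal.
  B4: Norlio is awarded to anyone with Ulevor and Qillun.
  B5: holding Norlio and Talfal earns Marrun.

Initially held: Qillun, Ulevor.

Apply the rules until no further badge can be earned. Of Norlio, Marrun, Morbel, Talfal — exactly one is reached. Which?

Norlio

With Ulevor and Qillun, Norlio is earned (B4).
No rule produces Morbel, and it is not given. Marrun would need Norlio and Talfal (B5), but Talfal is never earned. Talfal would need Ulevor and Talnex (B3), but Talnex is never earned.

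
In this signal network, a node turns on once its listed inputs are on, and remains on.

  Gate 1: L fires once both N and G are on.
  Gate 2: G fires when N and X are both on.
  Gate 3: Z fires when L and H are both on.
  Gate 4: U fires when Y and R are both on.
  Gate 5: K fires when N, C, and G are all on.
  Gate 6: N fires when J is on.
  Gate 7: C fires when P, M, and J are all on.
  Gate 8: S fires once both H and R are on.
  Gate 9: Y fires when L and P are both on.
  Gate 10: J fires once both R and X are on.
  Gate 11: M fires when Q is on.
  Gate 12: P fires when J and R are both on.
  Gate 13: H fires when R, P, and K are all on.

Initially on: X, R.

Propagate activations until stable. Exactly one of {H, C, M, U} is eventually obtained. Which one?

U

Gate 10: R and X on → J on.
Gate 12: J and R on → P on.
Gate 6: J on → N on.
N and X are on, so G fires (Gate 2).
N and G are on, so L fires (Gate 1).
Gate 9: L and P on → Y on.
Gate 4: Y and R on → U on.
C would need P, M, and J (Gate 7), but M never turns on. H would need R, P, and K (Gate 13), but K never turns on. M would need Q (Gate 11), but Q never turns on.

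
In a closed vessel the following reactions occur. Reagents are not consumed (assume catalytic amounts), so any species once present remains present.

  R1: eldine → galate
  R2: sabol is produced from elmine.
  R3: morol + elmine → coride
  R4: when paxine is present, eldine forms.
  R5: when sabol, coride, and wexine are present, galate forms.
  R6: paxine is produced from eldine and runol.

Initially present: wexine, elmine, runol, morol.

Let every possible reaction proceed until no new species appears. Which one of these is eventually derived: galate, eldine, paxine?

galate

morol and elmine present → coride forms (R3).
elmine present → sabol forms (R2).
sabol, coride, and wexine present → galate forms (R5).
eldine would need paxine (R4), but paxine never forms. paxine would need eldine and runol (R6), but eldine never forms.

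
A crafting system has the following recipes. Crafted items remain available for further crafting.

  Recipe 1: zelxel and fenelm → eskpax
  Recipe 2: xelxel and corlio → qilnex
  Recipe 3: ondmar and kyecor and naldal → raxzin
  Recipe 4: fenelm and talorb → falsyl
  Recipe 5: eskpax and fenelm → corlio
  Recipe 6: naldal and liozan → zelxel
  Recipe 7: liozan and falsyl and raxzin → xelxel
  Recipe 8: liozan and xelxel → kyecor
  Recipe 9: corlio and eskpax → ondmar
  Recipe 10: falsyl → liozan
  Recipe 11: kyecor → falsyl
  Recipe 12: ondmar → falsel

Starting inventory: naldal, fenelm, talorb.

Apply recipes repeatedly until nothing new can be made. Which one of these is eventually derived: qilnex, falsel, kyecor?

Using Recipe 4, fenelm and talorb make falsyl.
falsyl → liozan (Recipe 10).
Using Recipe 6, naldal and liozan make zelxel.
Using Recipe 1, zelxel and fenelm make eskpax.
Using Recipe 5, eskpax and fenelm make corlio.
corlio and eskpax → ondmar (Recipe 9).
Using Recipe 12, ondmar makes falsel.
qilnex would need xelxel and corlio (Recipe 2), but xelxel is never obtained. kyecor would need liozan and xelxel (Recipe 8), but xelxel is never obtained.

falsel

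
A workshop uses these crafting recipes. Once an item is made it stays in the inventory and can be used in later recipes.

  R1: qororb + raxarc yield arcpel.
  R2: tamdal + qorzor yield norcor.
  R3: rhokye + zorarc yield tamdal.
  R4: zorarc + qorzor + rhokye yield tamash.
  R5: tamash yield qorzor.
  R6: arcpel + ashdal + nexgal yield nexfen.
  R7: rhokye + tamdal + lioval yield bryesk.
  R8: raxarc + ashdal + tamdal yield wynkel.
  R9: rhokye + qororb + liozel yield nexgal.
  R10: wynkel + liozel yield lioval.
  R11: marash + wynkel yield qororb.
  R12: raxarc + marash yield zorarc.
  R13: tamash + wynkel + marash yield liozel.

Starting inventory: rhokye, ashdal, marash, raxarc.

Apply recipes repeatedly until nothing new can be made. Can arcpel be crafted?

raxarc + marash → zorarc (R12).
rhokye + zorarc → tamdal (R3).
raxarc + ashdal + tamdal → wynkel (R8).
Using R11, marash and wynkel make qororb.
qororb + raxarc → arcpel (R1).

Yes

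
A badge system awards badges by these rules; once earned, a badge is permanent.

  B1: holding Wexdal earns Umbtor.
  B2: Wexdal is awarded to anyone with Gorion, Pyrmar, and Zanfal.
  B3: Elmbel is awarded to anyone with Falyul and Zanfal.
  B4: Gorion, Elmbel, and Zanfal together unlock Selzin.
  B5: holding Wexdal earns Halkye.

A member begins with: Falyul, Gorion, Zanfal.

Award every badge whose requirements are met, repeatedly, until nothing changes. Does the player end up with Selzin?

Yes

With Falyul and Zanfal, Elmbel is earned (B3).
With Gorion, Elmbel, and Zanfal, Selzin is earned (B4).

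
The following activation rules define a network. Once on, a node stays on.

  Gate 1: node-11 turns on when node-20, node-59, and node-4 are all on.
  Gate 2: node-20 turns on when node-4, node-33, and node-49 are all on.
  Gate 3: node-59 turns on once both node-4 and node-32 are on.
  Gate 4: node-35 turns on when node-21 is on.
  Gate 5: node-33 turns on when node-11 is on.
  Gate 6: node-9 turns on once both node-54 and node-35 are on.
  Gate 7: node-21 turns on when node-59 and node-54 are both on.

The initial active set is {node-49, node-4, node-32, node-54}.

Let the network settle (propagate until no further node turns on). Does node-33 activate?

node-33 would need node-11 (Gate 5), but node-11 never turns on.

No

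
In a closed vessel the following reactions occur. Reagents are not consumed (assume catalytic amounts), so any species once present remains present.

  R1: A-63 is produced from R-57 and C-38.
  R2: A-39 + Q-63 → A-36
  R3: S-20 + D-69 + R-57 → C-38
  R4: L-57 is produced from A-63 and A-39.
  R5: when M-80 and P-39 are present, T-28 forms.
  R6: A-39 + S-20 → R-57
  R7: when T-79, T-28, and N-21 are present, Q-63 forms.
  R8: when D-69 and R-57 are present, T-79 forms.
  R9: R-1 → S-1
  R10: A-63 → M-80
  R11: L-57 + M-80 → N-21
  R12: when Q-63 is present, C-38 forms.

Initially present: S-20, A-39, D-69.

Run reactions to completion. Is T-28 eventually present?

T-28 would need M-80 and P-39 (R5), but P-39 never forms.

No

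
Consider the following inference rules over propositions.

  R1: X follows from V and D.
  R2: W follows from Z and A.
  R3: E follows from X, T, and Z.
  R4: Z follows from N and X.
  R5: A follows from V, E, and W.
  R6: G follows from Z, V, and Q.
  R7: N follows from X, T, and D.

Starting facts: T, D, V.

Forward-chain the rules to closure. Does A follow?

A would need V, E, and W (R5), but W is never established.

No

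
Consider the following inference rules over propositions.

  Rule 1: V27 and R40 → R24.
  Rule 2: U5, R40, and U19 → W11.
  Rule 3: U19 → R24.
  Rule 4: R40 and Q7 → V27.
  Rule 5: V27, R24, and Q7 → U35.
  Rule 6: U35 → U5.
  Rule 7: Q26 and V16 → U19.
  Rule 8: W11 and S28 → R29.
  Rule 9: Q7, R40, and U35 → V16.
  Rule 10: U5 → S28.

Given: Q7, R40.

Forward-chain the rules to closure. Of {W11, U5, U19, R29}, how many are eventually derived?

1

R40 and Q7 hold, so V27 follows (Rule 4).
From V27 and R40, Rule 1 gives R24.
V27, R24, and Q7 hold, so U35 follows (Rule 5).
U35 holds, so U5 follows (Rule 6).
W11 would need U5, R40, and U19 (Rule 2), but U19 is never established.
U5: reached.
U19 would need Q26 and V16 (Rule 7), but Q26 is never established.
R29 would need W11 and S28 (Rule 8), but W11 is never established.
Reached: U5 — 1 of the 4.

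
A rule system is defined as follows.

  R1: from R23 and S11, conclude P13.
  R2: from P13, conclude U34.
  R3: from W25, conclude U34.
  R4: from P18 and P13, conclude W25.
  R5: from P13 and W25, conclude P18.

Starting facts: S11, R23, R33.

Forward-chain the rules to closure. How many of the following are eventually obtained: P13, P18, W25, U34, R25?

From R23 and S11, R1 gives P13.
From P13, R2 gives U34.
P13: reached.
P18 would need P13 and W25 (R5), but W25 is never established.
W25 would need P18 and P13 (R4), but P18 is never established.
U34: reached.
No rule produces R25, and it is not given.
Reached: P13 and U34 — 2 of the 5.

2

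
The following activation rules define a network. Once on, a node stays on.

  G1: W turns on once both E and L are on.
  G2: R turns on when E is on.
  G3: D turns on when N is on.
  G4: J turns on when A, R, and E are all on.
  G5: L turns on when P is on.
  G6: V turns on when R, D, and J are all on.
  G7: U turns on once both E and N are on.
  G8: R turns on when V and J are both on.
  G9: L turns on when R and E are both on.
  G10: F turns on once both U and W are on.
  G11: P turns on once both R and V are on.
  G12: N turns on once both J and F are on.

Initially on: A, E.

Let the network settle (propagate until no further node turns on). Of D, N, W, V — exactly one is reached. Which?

E is on, so R turns on (G2).
G9: R and E on → L on.
G1: E and L on → W on.
V would need R, D, and J (G6), but D never turns on. N would need J and F (G12), but F never turns on. D would need N (G3), but N never turns on.

W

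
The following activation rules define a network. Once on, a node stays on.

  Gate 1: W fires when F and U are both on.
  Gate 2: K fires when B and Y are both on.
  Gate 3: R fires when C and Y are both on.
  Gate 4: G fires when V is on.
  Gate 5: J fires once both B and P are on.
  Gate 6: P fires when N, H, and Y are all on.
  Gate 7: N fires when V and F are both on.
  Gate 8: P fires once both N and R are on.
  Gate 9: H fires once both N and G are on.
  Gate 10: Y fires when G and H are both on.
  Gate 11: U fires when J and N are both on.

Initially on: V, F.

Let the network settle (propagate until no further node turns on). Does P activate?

Gate 7: V and F on → N on.
V is on, so G fires (Gate 4).
N and G are on, so H fires (Gate 9).
Gate 10: G and H on → Y on.
N, H, and Y are on, so P fires (Gate 6).

Yes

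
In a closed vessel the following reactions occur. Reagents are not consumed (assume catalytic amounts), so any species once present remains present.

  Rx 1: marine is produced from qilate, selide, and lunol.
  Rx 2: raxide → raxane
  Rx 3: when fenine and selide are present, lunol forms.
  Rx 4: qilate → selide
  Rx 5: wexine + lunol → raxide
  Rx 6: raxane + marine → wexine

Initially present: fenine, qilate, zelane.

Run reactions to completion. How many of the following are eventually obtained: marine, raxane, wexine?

qilate present → selide forms (Rx 4).
fenine and selide present → lunol forms (Rx 3).
qilate, selide, and lunol present → marine forms (Rx 1).
marine: reached.
raxane would need raxide (Rx 2), but raxide never forms.
wexine would need raxane and marine (Rx 6), but raxane never forms.
Reached: marine — 1 of the 3.

1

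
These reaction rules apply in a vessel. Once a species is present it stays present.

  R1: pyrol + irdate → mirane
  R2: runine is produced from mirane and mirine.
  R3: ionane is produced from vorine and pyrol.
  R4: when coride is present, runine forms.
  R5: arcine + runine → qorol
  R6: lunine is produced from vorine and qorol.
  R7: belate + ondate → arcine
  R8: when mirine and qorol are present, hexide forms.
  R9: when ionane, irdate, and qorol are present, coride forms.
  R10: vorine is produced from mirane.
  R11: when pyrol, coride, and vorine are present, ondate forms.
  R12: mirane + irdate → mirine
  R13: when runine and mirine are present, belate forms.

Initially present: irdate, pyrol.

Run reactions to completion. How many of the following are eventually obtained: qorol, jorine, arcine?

qorol would need arcine and runine (R5), but arcine never forms.
No rule produces jorine, and it is not given.
arcine would need belate and ondate (R7), but ondate never forms.
None of the 3 are reached.

0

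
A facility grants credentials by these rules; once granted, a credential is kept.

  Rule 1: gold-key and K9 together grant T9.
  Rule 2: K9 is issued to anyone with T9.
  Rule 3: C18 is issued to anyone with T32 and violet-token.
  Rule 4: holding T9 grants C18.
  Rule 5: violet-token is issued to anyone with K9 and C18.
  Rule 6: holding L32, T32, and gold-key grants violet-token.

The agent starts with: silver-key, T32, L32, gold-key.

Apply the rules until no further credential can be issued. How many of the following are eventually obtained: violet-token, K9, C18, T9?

Holding L32, T32, and gold-key grants violet-token (Rule 6).
Holding T32 and violet-token grants C18 (Rule 3).
violet-token: reached.
K9 would need T9 (Rule 2), but T9 is never granted.
C18: reached.
T9 would need gold-key and K9 (Rule 1), but K9 is never granted.
Reached: violet-token and C18 — 2 of the 4.

2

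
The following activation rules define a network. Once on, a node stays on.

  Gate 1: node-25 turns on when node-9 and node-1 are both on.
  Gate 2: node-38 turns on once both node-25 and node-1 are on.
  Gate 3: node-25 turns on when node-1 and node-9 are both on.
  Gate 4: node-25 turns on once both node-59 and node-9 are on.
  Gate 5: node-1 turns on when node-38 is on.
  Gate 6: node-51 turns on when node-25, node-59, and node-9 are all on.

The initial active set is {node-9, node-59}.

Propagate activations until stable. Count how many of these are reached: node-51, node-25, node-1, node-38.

node-59 and node-9 are on, so node-25 turns on (Gate 4).
Gate 6: node-25, node-59, and node-9 on → node-51 on.
node-51: reached.
node-25: reached.
node-1 would need node-38 (Gate 5), but node-38 never turns on.
node-38 would need node-25 and node-1 (Gate 2), but node-1 never turns on.
Reached: node-51 and node-25 — 2 of the 4.

2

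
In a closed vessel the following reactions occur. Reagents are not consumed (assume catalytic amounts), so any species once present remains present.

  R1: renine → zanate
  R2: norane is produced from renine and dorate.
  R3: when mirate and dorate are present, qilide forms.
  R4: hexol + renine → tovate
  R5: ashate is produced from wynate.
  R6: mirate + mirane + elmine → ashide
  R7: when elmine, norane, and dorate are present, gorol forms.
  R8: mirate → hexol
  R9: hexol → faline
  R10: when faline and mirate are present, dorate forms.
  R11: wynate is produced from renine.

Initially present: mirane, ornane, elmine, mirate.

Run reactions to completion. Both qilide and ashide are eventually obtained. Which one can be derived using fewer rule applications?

ashide: mirate, mirane, and elmine present → ashide forms (R6). [1 rule application]
qilide: mirate present → hexol forms (R8). hexol present → faline forms (R9). faline and mirate present → dorate forms (R10). mirate and dorate present → qilide forms (R3). [4 rule applications]
ashide needs fewer.

ashide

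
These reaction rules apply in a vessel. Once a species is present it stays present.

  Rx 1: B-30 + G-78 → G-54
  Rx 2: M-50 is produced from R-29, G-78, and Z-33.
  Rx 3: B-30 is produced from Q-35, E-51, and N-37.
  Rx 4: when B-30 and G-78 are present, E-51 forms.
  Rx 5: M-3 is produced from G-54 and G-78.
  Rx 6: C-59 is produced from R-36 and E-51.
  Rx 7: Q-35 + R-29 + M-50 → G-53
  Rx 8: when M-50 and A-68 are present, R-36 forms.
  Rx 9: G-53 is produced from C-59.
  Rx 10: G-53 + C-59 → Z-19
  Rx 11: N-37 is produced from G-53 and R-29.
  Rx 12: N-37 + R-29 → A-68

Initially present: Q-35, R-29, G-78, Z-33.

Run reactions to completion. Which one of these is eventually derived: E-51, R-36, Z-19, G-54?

R-29, G-78, and Z-33 present → M-50 forms (Rx 2).
Q-35, R-29, and M-50 present → G-53 forms (Rx 7).
G-53 and R-29 present → N-37 forms (Rx 11).
N-37 and R-29 present → A-68 forms (Rx 12).
M-50 and A-68 present → R-36 forms (Rx 8).
E-51 would need B-30 and G-78 (Rx 4), but B-30 never forms. Z-19 would need G-53 and C-59 (Rx 10), but C-59 never forms. G-54 would need B-30 and G-78 (Rx 1), but B-30 never forms.

R-36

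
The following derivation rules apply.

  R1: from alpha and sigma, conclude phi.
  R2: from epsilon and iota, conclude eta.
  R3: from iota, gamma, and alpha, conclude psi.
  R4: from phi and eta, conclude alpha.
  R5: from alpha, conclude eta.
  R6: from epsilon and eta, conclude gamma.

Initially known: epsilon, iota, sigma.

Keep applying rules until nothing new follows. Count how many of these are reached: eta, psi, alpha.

From epsilon and iota, R2 gives eta.
eta: reached.
psi would need iota, gamma, and alpha (R3), but alpha is never established.
alpha would need phi and eta (R4), but phi is never established.
Reached: eta — 1 of the 3.

1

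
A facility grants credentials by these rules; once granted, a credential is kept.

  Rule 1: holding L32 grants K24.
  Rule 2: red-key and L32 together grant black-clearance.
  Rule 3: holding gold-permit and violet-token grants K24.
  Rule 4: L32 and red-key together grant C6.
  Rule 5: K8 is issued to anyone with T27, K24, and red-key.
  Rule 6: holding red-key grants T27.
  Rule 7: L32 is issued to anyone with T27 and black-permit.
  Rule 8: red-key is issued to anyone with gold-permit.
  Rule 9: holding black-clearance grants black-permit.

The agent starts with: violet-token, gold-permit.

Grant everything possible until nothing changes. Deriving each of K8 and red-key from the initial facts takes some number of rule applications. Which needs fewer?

red-key

red-key: Holding gold-permit grants red-key (Rule 8). [1 rule application]
K8: Holding gold-permit and violet-token grants K24 (Rule 3). Holding gold-permit grants red-key (Rule 8). Holding red-key grants T27 (Rule 6). Holding T27, K24, and red-key grants K8 (Rule 5). [4 rule applications]
red-key needs fewer.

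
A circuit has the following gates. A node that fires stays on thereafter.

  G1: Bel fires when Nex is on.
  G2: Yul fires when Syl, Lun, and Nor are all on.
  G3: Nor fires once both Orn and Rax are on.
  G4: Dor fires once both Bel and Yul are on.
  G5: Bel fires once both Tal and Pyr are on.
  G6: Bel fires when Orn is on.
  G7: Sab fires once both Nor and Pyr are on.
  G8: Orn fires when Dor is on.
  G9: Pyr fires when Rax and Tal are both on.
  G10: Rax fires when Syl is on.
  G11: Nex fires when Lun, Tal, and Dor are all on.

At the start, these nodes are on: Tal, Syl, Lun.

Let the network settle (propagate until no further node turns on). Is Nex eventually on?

Nex would need Lun, Tal, and Dor (G11), but Dor never turns on.

No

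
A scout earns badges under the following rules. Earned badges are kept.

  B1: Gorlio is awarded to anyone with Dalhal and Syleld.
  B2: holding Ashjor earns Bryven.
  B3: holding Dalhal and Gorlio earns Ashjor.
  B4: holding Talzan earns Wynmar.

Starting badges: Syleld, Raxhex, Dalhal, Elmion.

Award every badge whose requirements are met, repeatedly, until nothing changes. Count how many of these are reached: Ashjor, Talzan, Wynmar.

1

With Dalhal and Syleld, Gorlio is earned (B1).
With Dalhal and Gorlio, Ashjor is earned (B3).
Ashjor: reached.
No rule produces Talzan, and it is not given.
Wynmar would need Talzan (B4), but Talzan is never earned.
Reached: Ashjor — 1 of the 3.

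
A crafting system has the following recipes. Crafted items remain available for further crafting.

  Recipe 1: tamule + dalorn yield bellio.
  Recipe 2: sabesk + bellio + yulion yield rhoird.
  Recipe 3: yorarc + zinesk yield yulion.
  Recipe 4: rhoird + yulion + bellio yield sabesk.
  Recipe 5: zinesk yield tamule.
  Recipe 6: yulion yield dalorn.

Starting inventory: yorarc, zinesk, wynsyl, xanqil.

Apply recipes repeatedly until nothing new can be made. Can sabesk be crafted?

No

sabesk would need rhoird, yulion, and bellio (Recipe 4), but rhoird is never obtained.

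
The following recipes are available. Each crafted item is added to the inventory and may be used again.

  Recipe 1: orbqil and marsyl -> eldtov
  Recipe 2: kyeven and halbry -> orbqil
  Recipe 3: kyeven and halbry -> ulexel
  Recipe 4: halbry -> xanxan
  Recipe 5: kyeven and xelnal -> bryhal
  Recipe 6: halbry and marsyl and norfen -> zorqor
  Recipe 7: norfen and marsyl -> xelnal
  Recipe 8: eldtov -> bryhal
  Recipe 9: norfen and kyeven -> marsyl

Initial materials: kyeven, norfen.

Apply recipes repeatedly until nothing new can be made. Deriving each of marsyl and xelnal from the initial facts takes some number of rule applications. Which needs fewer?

marsyl: Using Recipe 9, norfen and kyeven make marsyl. [1 rule application]
xelnal: Using Recipe 9, norfen and kyeven make marsyl. norfen and marsyl -> xelnal (Recipe 7). [2 rule applications]
marsyl needs fewer.

marsyl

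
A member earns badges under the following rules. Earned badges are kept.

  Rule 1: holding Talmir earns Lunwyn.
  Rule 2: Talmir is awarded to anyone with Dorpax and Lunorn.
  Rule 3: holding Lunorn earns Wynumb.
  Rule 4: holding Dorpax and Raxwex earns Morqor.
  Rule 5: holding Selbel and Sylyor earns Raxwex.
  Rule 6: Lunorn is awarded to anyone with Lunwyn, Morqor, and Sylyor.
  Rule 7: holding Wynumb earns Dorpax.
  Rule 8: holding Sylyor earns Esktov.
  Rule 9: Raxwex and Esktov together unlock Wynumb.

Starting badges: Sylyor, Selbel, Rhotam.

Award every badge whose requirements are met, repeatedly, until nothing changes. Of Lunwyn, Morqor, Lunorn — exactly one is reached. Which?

Morqor

With Sylyor, Esktov is earned (Rule 8).
With Selbel and Sylyor, Raxwex is earned (Rule 5).
With Raxwex and Esktov, Wynumb is earned (Rule 9).
With Wynumb, Dorpax is earned (Rule 7).
With Dorpax and Raxwex, Morqor is earned (Rule 4).
Lunwyn would need Talmir (Rule 1), but Talmir is never earned. Lunorn would need Lunwyn, Morqor, and Sylyor (Rule 6), but Lunwyn is never earned.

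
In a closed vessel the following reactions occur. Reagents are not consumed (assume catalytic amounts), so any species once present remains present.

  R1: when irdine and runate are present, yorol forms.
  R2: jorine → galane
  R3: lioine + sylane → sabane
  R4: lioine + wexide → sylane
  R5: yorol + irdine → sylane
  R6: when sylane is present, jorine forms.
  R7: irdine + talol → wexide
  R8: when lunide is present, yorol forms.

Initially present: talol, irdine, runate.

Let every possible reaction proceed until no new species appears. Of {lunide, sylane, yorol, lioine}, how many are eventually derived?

irdine and runate present → yorol forms (R1).
yorol and irdine present → sylane forms (R5).
No rule produces lunide, and it is not given.
sylane: reached.
yorol: reached.
No rule produces lioine, and it is not given.
Reached: sylane and yorol — 2 of the 4.

2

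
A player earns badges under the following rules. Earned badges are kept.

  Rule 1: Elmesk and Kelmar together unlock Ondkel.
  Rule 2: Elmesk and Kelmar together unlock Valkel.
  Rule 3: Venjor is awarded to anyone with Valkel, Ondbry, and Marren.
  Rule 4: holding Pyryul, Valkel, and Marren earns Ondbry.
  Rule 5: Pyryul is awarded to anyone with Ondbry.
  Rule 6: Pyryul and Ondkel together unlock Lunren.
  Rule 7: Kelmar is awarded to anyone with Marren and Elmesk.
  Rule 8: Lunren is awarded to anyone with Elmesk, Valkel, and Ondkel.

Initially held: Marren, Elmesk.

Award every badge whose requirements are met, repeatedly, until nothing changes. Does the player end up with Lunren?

With Marren and Elmesk, Kelmar is earned (Rule 7).
With Elmesk and Kelmar, Valkel is earned (Rule 2).
With Elmesk and Kelmar, Ondkel is earned (Rule 1).
With Elmesk, Valkel, and Ondkel, Lunren is earned (Rule 8).

Yes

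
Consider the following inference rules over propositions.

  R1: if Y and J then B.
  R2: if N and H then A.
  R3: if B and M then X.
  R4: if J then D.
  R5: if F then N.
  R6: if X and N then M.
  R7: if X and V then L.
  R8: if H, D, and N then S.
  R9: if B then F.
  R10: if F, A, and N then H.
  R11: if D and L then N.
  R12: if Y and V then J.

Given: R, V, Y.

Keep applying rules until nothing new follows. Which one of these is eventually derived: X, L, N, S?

N

Y and V hold, so J follows (R12).
From Y and J, R1 gives B.
From B, R9 gives F.
F holds, so N follows (R5).
L would need X and V (R7), but X is never established. X would need B and M (R3), but M is never established. S would need H, D, and N (R8), but H is never established.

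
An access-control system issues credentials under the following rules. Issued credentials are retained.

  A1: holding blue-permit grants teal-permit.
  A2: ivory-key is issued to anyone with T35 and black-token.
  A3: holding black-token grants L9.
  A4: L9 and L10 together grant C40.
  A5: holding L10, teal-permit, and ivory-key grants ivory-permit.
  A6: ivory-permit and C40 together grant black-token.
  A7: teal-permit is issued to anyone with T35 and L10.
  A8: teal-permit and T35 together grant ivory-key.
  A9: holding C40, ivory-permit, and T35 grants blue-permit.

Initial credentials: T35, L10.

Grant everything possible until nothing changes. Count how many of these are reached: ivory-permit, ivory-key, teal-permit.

Holding T35 and L10 grants teal-permit (A7).
Holding teal-permit and T35 grants ivory-key (A8).
Holding L10, teal-permit, and ivory-key grants ivory-permit (A5).
ivory-permit: reached.
ivory-key: reached.
teal-permit: reached.
All 3 are reached.

3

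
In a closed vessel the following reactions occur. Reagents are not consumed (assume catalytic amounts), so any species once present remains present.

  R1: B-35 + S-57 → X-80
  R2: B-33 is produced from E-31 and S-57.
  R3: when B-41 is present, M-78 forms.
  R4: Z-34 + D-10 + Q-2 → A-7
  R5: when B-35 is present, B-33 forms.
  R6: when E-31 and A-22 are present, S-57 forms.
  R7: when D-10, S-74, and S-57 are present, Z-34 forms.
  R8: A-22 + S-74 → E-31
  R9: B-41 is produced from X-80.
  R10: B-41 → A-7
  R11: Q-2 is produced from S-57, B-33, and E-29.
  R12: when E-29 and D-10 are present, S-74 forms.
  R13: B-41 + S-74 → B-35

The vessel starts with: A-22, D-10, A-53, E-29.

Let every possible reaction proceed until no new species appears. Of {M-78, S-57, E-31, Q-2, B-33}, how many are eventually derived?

4

E-29 and D-10 present → S-74 forms (R12).
A-22 and S-74 present → E-31 forms (R8).
E-31 and A-22 present → S-57 forms (R6).
E-31 and S-57 present → B-33 forms (R2).
S-57, B-33, and E-29 present → Q-2 forms (R11).
M-78 would need B-41 (R3), but B-41 never forms.
S-57: reached.
E-31: reached.
Q-2: reached.
B-33: reached.
Reached: S-57, E-31, Q-2, and B-33 — 4 of the 5.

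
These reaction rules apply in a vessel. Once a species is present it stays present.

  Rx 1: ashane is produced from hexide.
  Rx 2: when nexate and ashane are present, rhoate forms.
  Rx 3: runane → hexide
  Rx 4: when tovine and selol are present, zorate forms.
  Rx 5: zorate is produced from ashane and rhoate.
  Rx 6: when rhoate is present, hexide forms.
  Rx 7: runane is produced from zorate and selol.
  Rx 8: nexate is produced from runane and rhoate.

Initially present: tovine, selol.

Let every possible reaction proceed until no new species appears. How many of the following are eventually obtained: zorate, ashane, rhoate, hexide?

3

tovine and selol present → zorate forms (Rx 4).
zorate and selol present → runane forms (Rx 7).
runane present → hexide forms (Rx 3).
hexide present → ashane forms (Rx 1).
zorate: reached.
ashane: reached.
rhoate would need nexate and ashane (Rx 2), but nexate never forms.
hexide: reached.
Reached: zorate, ashane, and hexide — 3 of the 4.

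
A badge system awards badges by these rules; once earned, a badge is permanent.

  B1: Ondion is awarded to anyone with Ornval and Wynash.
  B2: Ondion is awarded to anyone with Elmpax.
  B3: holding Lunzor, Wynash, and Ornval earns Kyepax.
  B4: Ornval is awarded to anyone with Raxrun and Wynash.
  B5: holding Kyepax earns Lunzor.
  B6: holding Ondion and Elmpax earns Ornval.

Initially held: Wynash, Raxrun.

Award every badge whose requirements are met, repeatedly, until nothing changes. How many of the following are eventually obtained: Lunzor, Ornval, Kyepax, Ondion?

2

With Raxrun and Wynash, Ornval is earned (B4).
With Ornval and Wynash, Ondion is earned (B1).
Lunzor would need Kyepax (B5), but Kyepax is never earned.
Ornval: reached.
Kyepax would need Lunzor, Wynash, and Ornval (B3), but Lunzor is never earned.
Ondion: reached.
Reached: Ornval and Ondion — 2 of the 4.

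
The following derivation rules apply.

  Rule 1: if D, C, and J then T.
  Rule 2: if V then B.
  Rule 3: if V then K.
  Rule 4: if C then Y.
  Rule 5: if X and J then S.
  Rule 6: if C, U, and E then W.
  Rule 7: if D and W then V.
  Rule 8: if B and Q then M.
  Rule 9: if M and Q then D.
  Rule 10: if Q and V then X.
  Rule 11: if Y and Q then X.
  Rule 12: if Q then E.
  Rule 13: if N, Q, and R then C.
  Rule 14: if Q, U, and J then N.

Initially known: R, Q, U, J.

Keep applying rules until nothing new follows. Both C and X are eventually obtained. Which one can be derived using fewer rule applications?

C

C: Q, U, and J hold, so N follows (Rule 14). From N, Q, and R, Rule 13 gives C. [2 rule applications]
X: From Q, U, and J, Rule 14 gives N. N, Q, and R hold, so C follows (Rule 13). C holds, so Y follows (Rule 4). From Y and Q, Rule 11 gives X. [4 rule applications]
C needs fewer.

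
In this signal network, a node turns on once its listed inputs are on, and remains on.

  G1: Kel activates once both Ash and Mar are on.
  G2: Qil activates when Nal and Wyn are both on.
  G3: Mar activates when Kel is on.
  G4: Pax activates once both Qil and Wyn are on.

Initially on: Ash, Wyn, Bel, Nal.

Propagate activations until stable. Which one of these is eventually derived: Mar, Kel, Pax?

Pax

G2: Nal and Wyn on → Qil on.
G4: Qil and Wyn on → Pax on.
Kel would need Ash and Mar (G1), but Mar never turns on. Mar would need Kel (G3), but Kel never turns on.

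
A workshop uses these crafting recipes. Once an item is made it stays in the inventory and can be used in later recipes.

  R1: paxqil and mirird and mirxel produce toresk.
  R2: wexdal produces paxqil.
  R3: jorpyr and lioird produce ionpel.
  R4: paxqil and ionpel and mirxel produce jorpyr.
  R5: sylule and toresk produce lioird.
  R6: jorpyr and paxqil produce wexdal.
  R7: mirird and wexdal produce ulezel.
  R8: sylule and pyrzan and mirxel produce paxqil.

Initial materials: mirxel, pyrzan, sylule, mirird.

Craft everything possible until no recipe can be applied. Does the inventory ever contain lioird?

Yes

sylule and pyrzan and mirxel → paxqil (R8).
Using R1, paxqil, mirird, and mirxel make toresk.
sylule and toresk → lioird (R5).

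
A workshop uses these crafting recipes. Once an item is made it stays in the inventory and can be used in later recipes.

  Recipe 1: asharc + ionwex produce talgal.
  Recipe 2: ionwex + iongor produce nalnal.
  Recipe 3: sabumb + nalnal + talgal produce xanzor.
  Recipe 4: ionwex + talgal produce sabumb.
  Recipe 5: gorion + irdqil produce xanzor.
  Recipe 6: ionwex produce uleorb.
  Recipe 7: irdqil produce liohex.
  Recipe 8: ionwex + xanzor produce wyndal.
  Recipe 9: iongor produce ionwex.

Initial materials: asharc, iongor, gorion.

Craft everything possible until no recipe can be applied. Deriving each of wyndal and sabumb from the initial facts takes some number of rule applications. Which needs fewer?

sabumb: Using Recipe 9, iongor makes ionwex. Using Recipe 1, asharc and ionwex make talgal. Using Recipe 4, ionwex and talgal make sabumb. [3 rule applications]
wyndal: iongor → ionwex (Recipe 9). ionwex + iongor → nalnal (Recipe 2). asharc + ionwex → talgal (Recipe 1). ionwex + talgal → sabumb (Recipe 4). Using Recipe 3, sabumb, nalnal, and talgal make xanzor. Using Recipe 8, ionwex and xanzor make wyndal. [6 rule applications]
sabumb needs fewer.

sabumb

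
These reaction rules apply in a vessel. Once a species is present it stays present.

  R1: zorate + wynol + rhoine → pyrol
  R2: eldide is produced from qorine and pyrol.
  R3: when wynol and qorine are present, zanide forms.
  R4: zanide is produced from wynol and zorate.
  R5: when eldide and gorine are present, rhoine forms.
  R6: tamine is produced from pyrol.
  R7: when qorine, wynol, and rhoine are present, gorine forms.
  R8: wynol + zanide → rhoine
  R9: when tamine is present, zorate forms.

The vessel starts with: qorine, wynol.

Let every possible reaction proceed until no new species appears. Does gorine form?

Yes

wynol and qorine present → zanide forms (R3).
wynol and zanide present → rhoine forms (R8).
qorine, wynol, and rhoine present → gorine forms (R7).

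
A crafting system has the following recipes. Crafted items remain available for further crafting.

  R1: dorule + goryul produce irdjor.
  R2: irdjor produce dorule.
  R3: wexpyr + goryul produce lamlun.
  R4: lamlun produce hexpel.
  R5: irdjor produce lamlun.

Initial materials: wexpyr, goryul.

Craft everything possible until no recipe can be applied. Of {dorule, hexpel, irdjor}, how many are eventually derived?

1

Using R3, wexpyr and goryul make lamlun.
lamlun → hexpel (R4).
dorule would need irdjor (R2), but irdjor is never obtained.
hexpel: reached.
irdjor would need dorule and goryul (R1), but dorule is never obtained.
Reached: hexpel — 1 of the 3.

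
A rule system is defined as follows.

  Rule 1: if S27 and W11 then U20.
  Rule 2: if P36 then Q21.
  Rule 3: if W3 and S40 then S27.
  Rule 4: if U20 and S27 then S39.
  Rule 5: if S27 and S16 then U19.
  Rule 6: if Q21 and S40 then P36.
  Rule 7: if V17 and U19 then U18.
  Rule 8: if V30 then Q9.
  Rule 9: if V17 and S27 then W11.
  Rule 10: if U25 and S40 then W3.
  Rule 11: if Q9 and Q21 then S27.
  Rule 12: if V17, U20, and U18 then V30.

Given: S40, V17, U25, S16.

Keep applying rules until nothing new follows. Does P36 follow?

No

P36 would need Q21 and S40 (Rule 6), but Q21 is never established.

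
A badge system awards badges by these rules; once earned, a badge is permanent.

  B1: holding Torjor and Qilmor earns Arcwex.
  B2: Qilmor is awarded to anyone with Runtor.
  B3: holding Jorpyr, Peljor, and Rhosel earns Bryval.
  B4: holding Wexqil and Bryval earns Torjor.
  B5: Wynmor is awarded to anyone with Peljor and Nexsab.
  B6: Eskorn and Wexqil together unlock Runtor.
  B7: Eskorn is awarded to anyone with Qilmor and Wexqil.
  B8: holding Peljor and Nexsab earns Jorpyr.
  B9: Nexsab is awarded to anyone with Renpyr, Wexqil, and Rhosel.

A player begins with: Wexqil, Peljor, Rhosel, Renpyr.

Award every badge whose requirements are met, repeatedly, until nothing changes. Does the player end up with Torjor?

Yes

With Renpyr, Wexqil, and Rhosel, Nexsab is earned (B9).
With Peljor and Nexsab, Jorpyr is earned (B8).
With Jorpyr, Peljor, and Rhosel, Bryval is earned (B3).
With Wexqil and Bryval, Torjor is earned (B4).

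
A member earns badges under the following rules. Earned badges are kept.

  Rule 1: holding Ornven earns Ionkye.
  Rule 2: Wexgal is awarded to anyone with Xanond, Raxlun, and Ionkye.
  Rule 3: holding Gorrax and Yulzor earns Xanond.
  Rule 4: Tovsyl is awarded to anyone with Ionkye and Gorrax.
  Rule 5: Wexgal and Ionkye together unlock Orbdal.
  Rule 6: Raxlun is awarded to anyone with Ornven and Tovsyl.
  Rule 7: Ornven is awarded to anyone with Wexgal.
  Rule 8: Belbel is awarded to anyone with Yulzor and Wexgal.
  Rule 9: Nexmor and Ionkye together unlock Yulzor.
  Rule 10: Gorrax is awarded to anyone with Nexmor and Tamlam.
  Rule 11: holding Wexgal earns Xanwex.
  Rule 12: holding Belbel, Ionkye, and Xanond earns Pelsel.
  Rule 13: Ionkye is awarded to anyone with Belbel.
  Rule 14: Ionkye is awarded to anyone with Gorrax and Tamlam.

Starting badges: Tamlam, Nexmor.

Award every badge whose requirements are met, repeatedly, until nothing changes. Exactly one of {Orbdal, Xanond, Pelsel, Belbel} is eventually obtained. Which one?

With Nexmor and Tamlam, Gorrax is earned (Rule 10).
With Gorrax and Tamlam, Ionkye is earned (Rule 14).
With Nexmor and Ionkye, Yulzor is earned (Rule 9).
With Gorrax and Yulzor, Xanond is earned (Rule 3).
Orbdal would need Wexgal and Ionkye (Rule 5), but Wexgal is never earned. Pelsel would need Belbel, Ionkye, and Xanond (Rule 12), but Belbel is never earned. Belbel would need Yulzor and Wexgal (Rule 8), but Wexgal is never earned.

Xanond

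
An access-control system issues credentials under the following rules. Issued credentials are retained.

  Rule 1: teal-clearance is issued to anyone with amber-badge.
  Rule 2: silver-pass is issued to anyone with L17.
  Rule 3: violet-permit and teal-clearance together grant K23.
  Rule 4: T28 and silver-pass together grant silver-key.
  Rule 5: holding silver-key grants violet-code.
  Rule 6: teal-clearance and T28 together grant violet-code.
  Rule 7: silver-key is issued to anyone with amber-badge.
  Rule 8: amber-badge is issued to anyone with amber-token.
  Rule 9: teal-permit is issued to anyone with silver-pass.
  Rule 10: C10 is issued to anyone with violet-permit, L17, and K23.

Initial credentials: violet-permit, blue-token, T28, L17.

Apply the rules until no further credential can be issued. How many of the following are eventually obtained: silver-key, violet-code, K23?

2

Holding L17 grants silver-pass (Rule 2).
Holding T28 and silver-pass grants silver-key (Rule 4).
Holding silver-key grants violet-code (Rule 5).
silver-key: reached.
violet-code: reached.
K23 would need violet-permit and teal-clearance (Rule 3), but teal-clearance is never granted.
Reached: silver-key and violet-code — 2 of the 3.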